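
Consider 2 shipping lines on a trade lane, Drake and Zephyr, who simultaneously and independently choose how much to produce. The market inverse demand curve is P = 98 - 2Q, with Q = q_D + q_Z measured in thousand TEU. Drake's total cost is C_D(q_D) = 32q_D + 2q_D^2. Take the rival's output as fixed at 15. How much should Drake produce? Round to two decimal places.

4.50

With the rival's output fixed at 15, Drake's profit is π_D = (98 - 2·15 - 2q_D)q_D - (32q_D + 2q_D²) = (68 - 2q_D)q_D - (32q_D + 2q_D²).
∂π_D/∂q_D = 36 - 8q_D = 0, so q_D = 9/2.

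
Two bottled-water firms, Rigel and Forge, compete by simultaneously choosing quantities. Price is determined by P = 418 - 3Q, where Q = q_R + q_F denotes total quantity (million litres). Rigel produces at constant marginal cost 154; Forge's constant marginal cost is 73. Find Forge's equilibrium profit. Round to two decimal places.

Rigel's profit: π_R = (418 - 3Q)q_R - (154q_R). Setting ∂π_R/∂q_R = 0: 264 - 6q_R - 3(q_F) = 0.
Forge's profit: π_F = (418 - 3Q)q_F - (73q_F). Setting ∂π_F/∂q_F = 0: 345 - 6q_F - 3(q_R) = 0.
Rearranging gives the reaction functions q_R = (264 - 3q_F)/6 and q_F = (345 - 3q_R)/6.
Substituting one into the other gives q_R = 61/3 and q_F = 142/3.
Price P = 418 - 3·(203/3) = 215.
Forge's profit: (215 - 73)·(142/3) = 6721.3333.

6721.33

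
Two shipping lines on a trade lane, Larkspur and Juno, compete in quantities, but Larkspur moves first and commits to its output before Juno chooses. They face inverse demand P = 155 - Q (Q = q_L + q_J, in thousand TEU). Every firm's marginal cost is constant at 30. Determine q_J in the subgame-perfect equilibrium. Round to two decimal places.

31.25

The follower Juno best-responds to any q_L: π_J = (155 - Q)q_J - 30q_J.
∂π_J/∂q_J = 125 - q_L - 2q_J = 0 gives the reaction function q_J = (125 - q_L)/2.
The leader anticipates this reaction. Substituting into P = 155 - Q gives P = 185/2 - (1/2)q_L, so π_L = (185/2 - (1/2)q_L)q_L - 30q_L.
Leader FOC: 125/2 - q_L = 0, so q_L = 125/2.
Then q_J = (125 - 125/2)/2 = 125/4.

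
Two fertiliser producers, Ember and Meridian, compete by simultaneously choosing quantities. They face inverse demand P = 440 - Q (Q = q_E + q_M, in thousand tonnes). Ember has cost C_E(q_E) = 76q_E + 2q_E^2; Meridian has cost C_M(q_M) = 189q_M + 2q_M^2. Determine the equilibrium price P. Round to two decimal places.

Ember's profit: π_E = (440 - Q)q_E - (76q_E + 2q_E²). Setting ∂π_E/∂q_E = 0: 364 - 6q_E - (q_M) = 0.
Meridian's first-order condition: 251 - 6q_M - (q_E) = 0.
Rearranging gives the reaction functions q_E = (364 - q_M)/6 and q_M = (251 - q_E)/6.
Solving the pair: q_E = 1933/35, q_M = 1142/35.
Total output Q = 615/7, so price P = 440 - 615/7 = 352.1429.

352.14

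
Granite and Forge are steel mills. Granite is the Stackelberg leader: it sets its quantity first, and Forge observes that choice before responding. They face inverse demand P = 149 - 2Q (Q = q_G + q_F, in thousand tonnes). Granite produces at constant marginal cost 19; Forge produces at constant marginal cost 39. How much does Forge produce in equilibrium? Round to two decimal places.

8.75

The follower Forge best-responds to any q_G: π_F = (149 - 2Q)q_F - 39q_F.
Setting the follower's marginal profit to zero, 110 - 2q_G - 4q_F = 0, i.e. q_F = (110 - 2q_G)/4.
The leader anticipates this reaction. Substituting into P = 149 - 2Q gives P = 94 - q_G, so π_G = (94 - q_G)q_G - 19q_G.
Leader FOC: 75 - 2q_G = 0, so q_G = 75/2.
Then q_F = (110 - 2·(75/2))/4 = 35/4.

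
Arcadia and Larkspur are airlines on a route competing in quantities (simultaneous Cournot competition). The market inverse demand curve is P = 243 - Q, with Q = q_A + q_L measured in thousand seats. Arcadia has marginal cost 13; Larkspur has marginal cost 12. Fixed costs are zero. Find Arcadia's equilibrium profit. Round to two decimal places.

Arcadia's profit: π_A = (243 - Q)q_A - (13q_A). Setting ∂π_A/∂q_A = 0: 230 - 2q_A - (q_L) = 0.
Larkspur's first-order condition: 231 - 2q_L - (q_A) = 0.
Best responses: q_A = (230 - q_L)/2, q_L = (231 - q_A)/2.
Solving the pair: q_A = 229/3, q_L = 232/3.
Price P = 243 - 461/3 = 268/3.
Arcadia's profit: (268/3 - 13)·(229/3) = 5826.7778.

5826.78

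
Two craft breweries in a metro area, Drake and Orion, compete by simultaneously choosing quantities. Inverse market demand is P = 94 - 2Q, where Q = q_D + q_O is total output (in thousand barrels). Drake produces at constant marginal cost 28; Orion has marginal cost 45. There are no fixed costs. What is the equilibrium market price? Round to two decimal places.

55.67

Drake's profit: π_D = (94 - 2Q)q_D - (28q_D). Setting ∂π_D/∂q_D = 0: 66 - 4q_D - 2(q_O) = 0.
Orion's first-order condition: 49 - 4q_O - 2(q_D) = 0.
Best responses: q_D = (66 - 2q_O)/4, q_O = (49 - 2q_D)/4.
Solving the pair: q_D = 83/6, q_O = 16/3.
Total output Q = 115/6, so price P = 94 - 2·(115/6) = 167/3.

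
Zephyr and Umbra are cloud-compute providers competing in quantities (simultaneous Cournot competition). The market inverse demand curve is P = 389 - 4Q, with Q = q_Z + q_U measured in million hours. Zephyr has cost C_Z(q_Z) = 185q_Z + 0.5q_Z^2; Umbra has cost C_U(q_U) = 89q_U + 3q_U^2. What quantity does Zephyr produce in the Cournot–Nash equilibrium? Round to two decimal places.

Zephyr's profit: π_Z = (389 - 4Q)q_Z - (185q_Z + (1/2)q_Z²). Setting ∂π_Z/∂q_Z = 0: 204 - 9q_Z - 4(q_U) = 0.
Umbra's first-order condition: 300 - 14q_U - 4(q_Z) = 0.
So q_Z = (204 - 4q_U)/9 and q_U = (300 - 4q_Z)/14.
Substituting one into the other gives q_Z = 828/55 and q_U = 942/55.

15.05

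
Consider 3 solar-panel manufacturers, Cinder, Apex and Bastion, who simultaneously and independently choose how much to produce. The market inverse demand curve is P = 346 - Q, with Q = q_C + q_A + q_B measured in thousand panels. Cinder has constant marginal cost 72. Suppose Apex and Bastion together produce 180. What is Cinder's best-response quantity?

47

With rivals' combined output fixed at 180, Cinder's profit is π_C = (346 - 180 - q_C)q_C - (72q_C) = (166 - q_C)q_C - (72q_C).
∂π_C/∂q_C = 94 - 2q_C = 0, so q_C = 47.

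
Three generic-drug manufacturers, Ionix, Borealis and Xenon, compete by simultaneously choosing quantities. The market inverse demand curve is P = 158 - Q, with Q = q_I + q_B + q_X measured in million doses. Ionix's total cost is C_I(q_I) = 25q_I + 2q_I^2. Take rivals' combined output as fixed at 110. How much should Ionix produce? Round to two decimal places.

With rivals' combined output fixed at 110, Ionix's profit is π_I = (158 - 110 - q_I)q_I - (25q_I + 2q_I²) = (48 - q_I)q_I - (25q_I + 2q_I²).
∂π_I/∂q_I = 23 - 6q_I = 0, so q_I = 23/6.

3.83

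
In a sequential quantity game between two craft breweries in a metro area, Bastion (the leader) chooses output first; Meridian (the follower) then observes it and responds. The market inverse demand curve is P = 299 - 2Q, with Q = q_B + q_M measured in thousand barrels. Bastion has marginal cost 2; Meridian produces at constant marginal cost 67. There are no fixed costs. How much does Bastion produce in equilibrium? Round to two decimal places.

90.50

The follower Meridian best-responds to any q_B: π_M = (299 - 2Q)q_M - 67q_M.
Setting the follower's marginal profit to zero, 232 - 2q_B - 4q_M = 0, i.e. q_M = (232 - 2q_B)/4.
The leader anticipates this reaction. Substituting into P = 299 - 2Q gives P = 183 - q_B, so π_B = (183 - q_B)q_B - 2q_B.
Leader FOC: 181 - 2q_B = 0, so q_B = 181/2.
Then q_M = (232 - 2·(181/2))/4 = 51/4.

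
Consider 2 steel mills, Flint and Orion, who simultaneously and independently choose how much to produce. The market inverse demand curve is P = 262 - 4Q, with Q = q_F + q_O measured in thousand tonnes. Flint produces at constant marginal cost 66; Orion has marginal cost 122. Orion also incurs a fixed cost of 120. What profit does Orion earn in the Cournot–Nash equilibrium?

Flint's profit: π_F = (262 - 4Q)q_F - (66q_F). Setting ∂π_F/∂q_F = 0: 196 - 8q_F - 4(q_O) = 0.
Orion's profit: π_O = (262 - 4Q)q_O - (122q_O). Setting ∂π_O/∂q_O = 0: 140 - 8q_O - 4(q_F) = 0.
Best responses: q_F = (196 - 4q_O)/8, q_O = (140 - 4q_F)/8.
Substituting one into the other gives q_F = 21 and q_O = 7.
Price P = 262 - 4·28 = 150.
Orion's profit: (150 - 122)·7 - 120 = 76.

76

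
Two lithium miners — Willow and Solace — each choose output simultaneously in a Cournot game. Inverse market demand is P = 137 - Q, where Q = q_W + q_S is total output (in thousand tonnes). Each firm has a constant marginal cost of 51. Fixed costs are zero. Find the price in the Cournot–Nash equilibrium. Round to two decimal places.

A representative firm's profit is π_i = q_i(137 - Q) - 51q_i.
First-order condition (treating rivals' output as given): 86 - 2q_i - q_j = 0.
With identical firms every q_j equals q_i, so q_j = q_i and 86 = 3q_i, giving q_i = 86/3.
Total output Q = 172/3, so price P = 137 - 172/3 = 239/3.

79.67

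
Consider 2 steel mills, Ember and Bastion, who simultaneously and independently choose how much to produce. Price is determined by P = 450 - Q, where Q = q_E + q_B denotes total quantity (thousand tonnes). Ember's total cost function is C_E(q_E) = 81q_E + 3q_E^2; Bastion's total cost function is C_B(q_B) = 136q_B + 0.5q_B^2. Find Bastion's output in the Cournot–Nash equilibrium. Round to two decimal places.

93.17

Ember's profit: π_E = (450 - Q)q_E - (81q_E + 3q_E²). Setting ∂π_E/∂q_E = 0: 369 - 8q_E - (q_B) = 0.
Bastion's first-order condition: 314 - 3q_B - (q_E) = 0.
So q_E = (369 - q_B)/8 and q_B = (314 - q_E)/3.
Substituting one into the other gives q_E = 793/23 and q_B = 93.1739.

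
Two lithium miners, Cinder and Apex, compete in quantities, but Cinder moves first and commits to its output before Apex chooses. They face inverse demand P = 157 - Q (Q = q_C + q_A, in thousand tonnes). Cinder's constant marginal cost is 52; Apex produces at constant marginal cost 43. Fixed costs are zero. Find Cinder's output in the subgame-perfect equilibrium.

48

Solve by backward induction. Given q_C, the follower Apex maximises π_A = (157 - q_C - q_A)q_A - 43q_A.
∂π_A/∂q_A = 114 - q_C - 2q_A = 0 gives the reaction function q_A = (114 - q_C)/2.
Cinder substitutes q_A(q_C) into its own profit: π_C = q_C(157 - q_C - (114 - q_C)/2) - 52q_C = (100 - (1/2)q_C)q_C - 52q_C.
The leader's first-order condition 48 - q_C = 0 yields q_C = 48.
Then q_A = (114 - 48)/2 = 33.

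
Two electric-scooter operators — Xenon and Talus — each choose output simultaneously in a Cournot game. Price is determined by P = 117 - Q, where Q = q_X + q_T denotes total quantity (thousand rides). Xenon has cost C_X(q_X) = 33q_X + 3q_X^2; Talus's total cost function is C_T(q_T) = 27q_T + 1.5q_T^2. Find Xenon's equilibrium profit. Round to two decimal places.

Xenon's profit: π_X = (117 - Q)q_X - (33q_X + 3q_X²). Setting ∂π_X/∂q_X = 0: 84 - 8q_X - (q_T) = 0.
Talus's first-order condition: 90 - 5q_T - (q_X) = 0.
Rearranging gives the reaction functions q_X = (84 - q_T)/8 and q_T = (90 - q_X)/5.
Substituting one into the other gives q_X = 110/13 and q_T = 212/13.
Price P = 117 - 322/13 = 1199/13.
Xenon's profit: (1199/13)·(110/13) - 33·(110/13) - 3(110/13)² = 286.3905.

286.39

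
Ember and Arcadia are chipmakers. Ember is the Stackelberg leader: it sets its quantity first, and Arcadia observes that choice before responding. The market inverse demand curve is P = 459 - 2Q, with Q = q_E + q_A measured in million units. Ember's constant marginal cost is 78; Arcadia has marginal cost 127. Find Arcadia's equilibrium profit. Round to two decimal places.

1711.13

The follower Arcadia best-responds to any q_E: π_A = (459 - 2Q)q_A - 127q_A.
Setting the follower's marginal profit to zero, 332 - 2q_E - 4q_A = 0, i.e. q_A = (332 - 2q_E)/4.
The leader anticipates this reaction. Substituting into P = 459 - 2Q gives P = 293 - q_E, so π_E = (293 - q_E)q_E - 78q_E.
Maximising: ∂π_E/∂q_E = 215 - 2q_E = 0, giving q_E = 215/2.
Then q_A = (332 - 2·(215/2))/4 = 117/4.
Price P = 459 - 2·(547/4) = 371/2.
Arcadia's profit: (371/2 - 127)·(117/4) = 1711.1250.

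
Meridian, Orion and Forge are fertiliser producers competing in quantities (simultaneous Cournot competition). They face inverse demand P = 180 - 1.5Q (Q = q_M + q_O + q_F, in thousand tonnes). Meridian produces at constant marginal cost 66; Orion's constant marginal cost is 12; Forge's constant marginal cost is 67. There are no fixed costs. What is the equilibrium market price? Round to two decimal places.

Meridian's profit: π_M = (180 - 1.5Q)q_M - (66q_M). Setting ∂π_M/∂q_M = 0: 114 - 3q_M - (3/2)(q_O + q_F) = 0.
Orion's profit: π_O = (180 - 1.5Q)q_O - (12q_O). Setting ∂π_O/∂q_O = 0: 168 - 3q_O - (3/2)(q_M + q_F) = 0.
Forge's profit: π_F = (180 - 1.5Q)q_F - (67q_F). Setting ∂π_F/∂q_F = 0: 113 - 3q_F - (3/2)(q_M + q_O) = 0.
Summing all 3 equations gives 395 − 6Q = 0, hence Q = 395/6.
Back-substituting: q_M = (114 − 395/4)/(3/2) = 61/6, q_O = (168 − 395/4)/(3/2) = 277/6, q_F = (113 − 395/4)/(3/2) = 19/2.
Total output Q = 395/6, so price P = 180 - (3/2)·(395/6) = 325/4.

81.25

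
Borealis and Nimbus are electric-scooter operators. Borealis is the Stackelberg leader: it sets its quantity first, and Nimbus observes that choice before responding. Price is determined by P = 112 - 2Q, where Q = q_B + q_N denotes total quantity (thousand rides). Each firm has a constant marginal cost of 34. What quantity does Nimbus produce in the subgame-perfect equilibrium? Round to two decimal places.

9.75

The follower Nimbus best-responds to any q_B: π_N = (112 - 2Q)q_N - 34q_N.
∂π_N/∂q_N = 78 - 2q_B - 4q_N = 0 gives the reaction function q_N = (78 - 2q_B)/4.
The leader anticipates this reaction. Substituting into P = 112 - 2Q gives P = 73 - q_B, so π_B = (73 - q_B)q_B - 34q_B.
Maximising: ∂π_B/∂q_B = 39 - 2q_B = 0, giving q_B = 39/2.
Then q_N = (78 - 2·(39/2))/4 = 39/4.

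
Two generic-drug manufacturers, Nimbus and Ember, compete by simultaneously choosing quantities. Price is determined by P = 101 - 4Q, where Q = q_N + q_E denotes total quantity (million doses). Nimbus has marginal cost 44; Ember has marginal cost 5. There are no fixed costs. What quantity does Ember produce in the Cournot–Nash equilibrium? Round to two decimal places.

11.25

Nimbus's profit: π_N = (101 - 4Q)q_N - (44q_N). Setting ∂π_N/∂q_N = 0: 57 - 8q_N - 4(q_E) = 0.
Ember's profit: π_E = (101 - 4Q)q_E - (5q_E). Setting ∂π_E/∂q_E = 0: 96 - 8q_E - 4(q_N) = 0.
Rearranging gives the reaction functions q_N = (57 - 4q_E)/8 and q_E = (96 - 4q_N)/8.
Substituting one into the other gives q_N = 3/2 and q_E = 45/4.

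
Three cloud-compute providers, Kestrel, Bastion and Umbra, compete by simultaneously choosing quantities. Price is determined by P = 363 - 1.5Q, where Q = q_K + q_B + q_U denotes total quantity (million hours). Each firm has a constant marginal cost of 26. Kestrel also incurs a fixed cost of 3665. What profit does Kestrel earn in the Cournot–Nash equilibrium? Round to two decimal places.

A representative firm's profit is π_i = q_i(363 - 1.5Q) - 26q_i.
Setting ∂π_i/∂q_i = 0 with rivals' quantities fixed: 337 - 3q_i - (3/2)·Σ_{j≠i} q_j = 0.
With identical firms every q_j equals q_i, so Σ_{j≠i} q_j = 2q_i and 337 = 6q_i, giving q_i = 337/6.
Price P = 363 - (3/2)·(337/2) = 441/4.
Kestrel's profit: (441/4 - 26)·(337/6) - 3665 = 1067.0417.

1067.04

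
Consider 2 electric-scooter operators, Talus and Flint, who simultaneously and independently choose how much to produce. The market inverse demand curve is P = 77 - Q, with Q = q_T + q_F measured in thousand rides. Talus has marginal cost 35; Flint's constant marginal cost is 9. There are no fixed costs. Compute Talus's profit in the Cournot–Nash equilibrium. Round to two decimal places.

Talus's profit: π_T = (77 - Q)q_T - (35q_T). Setting ∂π_T/∂q_T = 0: 42 - 2q_T - (q_F) = 0.
Flint's profit: π_F = (77 - Q)q_F - (9q_F). Setting ∂π_F/∂q_F = 0: 68 - 2q_F - (q_T) = 0.
Best responses: q_T = (42 - q_F)/2, q_F = (68 - q_T)/2.
Solving the pair: q_T = 16/3, q_F = 94/3.
Price P = 77 - 110/3 = 121/3.
Talus's profit: (121/3 - 35)·(16/3) = 256/9.

28.44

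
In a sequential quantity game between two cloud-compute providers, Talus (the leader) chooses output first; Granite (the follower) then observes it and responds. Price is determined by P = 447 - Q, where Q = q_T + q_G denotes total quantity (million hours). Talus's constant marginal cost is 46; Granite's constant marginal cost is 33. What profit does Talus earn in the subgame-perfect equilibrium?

Solve by backward induction. Given q_T, the follower Granite maximises π_G = (447 - q_T - q_G)q_G - 33q_G.
∂π_G/∂q_G = 414 - q_T - 2q_G = 0 gives the reaction function q_G = (414 - q_T)/2.
Talus substitutes q_G(q_T) into its own profit: π_T = q_T(447 - q_T - (414 - q_T)/2) - 46q_T = (240 - (1/2)q_T)q_T - 46q_T.
The leader's first-order condition 194 - q_T = 0 yields q_T = 194.
Then q_G = (414 - 194)/2 = 110.
Price P = 447 - 304 = 143.
Talus's profit: (143 - 46)·194 = 18818.

18818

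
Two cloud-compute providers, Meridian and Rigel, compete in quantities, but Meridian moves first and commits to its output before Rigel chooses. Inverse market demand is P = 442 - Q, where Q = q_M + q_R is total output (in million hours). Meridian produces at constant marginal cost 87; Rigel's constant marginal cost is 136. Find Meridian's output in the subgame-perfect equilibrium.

The follower Rigel best-responds to any q_M: π_R = (442 - Q)q_R - 136q_R.
∂π_R/∂q_R = 306 - q_M - 2q_R = 0 gives the reaction function q_R = (306 - q_M)/2.
Meridian substitutes q_R(q_M) into its own profit: π_M = q_M(442 - q_M - (306 - q_M)/2) - 87q_M = (289 - (1/2)q_M)q_M - 87q_M.
The leader's first-order condition 202 - q_M = 0 yields q_M = 202.
Then q_R = (306 - 202)/2 = 52.

202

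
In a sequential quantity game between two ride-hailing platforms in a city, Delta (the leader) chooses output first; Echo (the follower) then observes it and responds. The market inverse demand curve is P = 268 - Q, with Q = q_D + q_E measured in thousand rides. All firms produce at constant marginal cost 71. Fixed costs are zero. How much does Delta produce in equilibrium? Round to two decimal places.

98.50

Solve by backward induction. Given q_D, the follower Echo maximises π_E = (268 - q_D - q_E)q_E - 71q_E.
∂π_E/∂q_E = 197 - q_D - 2q_E = 0 gives the reaction function q_E = (197 - q_D)/2.
Delta substitutes q_E(q_D) into its own profit: π_D = q_D(268 - q_D - (197 - q_D)/2) - 71q_D = (339/2 - (1/2)q_D)q_D - 71q_D.
The leader's first-order condition 197/2 - q_D = 0 yields q_D = 197/2.
Then q_E = (197 - 197/2)/2 = 197/4.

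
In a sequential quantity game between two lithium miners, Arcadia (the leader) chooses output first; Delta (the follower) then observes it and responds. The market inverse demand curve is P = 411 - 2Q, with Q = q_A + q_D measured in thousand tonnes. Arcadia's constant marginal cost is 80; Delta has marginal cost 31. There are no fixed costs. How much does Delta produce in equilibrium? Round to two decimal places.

The follower Delta best-responds to any q_A: π_D = (411 - 2Q)q_D - 31q_D.
Follower FOC: 380 - 2q_A - 4q_D = 0, so q_D(q_A) = (380 - 2q_A)/4.
The leader anticipates this reaction. Substituting into P = 411 - 2Q gives P = 221 - q_A, so π_A = (221 - q_A)q_A - 80q_A.
Maximising: ∂π_A/∂q_A = 141 - 2q_A = 0, giving q_A = 141/2.
Then q_D = (380 - 2·(141/2))/4 = 239/4.

59.75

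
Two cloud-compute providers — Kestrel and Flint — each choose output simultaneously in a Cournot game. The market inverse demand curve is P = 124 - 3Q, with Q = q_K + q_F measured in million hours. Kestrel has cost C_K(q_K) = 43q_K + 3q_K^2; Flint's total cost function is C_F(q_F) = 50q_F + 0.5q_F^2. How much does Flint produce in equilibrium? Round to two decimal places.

Kestrel's profit: π_K = (124 - 3Q)q_K - (43q_K + 3q_K²). Setting ∂π_K/∂q_K = 0: 81 - 12q_K - 3(q_F) = 0.
Flint's profit: π_F = (124 - 3Q)q_F - (50q_F + (1/2)q_F²). Setting ∂π_F/∂q_F = 0: 74 - 7q_F - 3(q_K) = 0.
Best responses: q_K = (81 - 3q_F)/12, q_F = (74 - 3q_K)/7.
Solving the pair: q_K = 23/5, q_F = 43/5.

8.60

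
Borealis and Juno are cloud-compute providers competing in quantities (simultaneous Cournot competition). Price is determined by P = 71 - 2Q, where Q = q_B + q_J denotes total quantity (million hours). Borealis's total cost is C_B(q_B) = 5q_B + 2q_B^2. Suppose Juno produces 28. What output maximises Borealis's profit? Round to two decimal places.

With the rival's output fixed at 28, Borealis's profit is π_B = (71 - 2·28 - 2q_B)q_B - (5q_B + 2q_B²) = (15 - 2q_B)q_B - (5q_B + 2q_B²).
∂π_B/∂q_B = 10 - 8q_B = 0, so q_B = 5/4.

1.25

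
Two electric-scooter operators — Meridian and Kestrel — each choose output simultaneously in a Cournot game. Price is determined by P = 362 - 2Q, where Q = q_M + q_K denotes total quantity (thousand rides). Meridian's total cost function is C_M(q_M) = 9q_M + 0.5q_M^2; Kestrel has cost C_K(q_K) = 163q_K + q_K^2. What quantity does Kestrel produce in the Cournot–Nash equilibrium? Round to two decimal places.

Meridian's profit: π_M = (362 - 2Q)q_M - (9q_M + (1/2)q_M²). Setting ∂π_M/∂q_M = 0: 353 - 5q_M - 2(q_K) = 0.
Kestrel's profit: π_K = (362 - 2Q)q_K - (163q_K + q_K²). Setting ∂π_K/∂q_K = 0: 199 - 6q_K - 2(q_M) = 0.
So q_M = (353 - 2q_K)/5 and q_K = (199 - 2q_M)/6.
Solving the pair: q_M = 860/13, q_K = 289/26.

11.12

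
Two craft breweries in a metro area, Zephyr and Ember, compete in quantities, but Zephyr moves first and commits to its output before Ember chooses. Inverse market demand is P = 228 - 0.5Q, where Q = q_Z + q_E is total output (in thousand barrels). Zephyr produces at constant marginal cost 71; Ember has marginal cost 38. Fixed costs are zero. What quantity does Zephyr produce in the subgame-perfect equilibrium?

124

Solve by backward induction. Given q_Z, the follower Ember maximises π_E = (228 - (1/2)q_Z - (1/2)q_E)q_E - 38q_E.
Setting the follower's marginal profit to zero, 190 - (1/2)q_Z - q_E = 0, i.e. q_E = (190 - (1/2)q_Z).
Zephyr substitutes q_E(q_Z) into its own profit: π_Z = q_Z(228 - (1/2)q_Z - (190 - (1/2)q_Z)/2) - 71q_Z = (133 - (1/4)q_Z)q_Z - 71q_Z.
Maximising: ∂π_Z/∂q_Z = 62 - (1/2)q_Z = 0, giving q_Z = 124.
Then q_E = (190 - (1/2)·124) = 128.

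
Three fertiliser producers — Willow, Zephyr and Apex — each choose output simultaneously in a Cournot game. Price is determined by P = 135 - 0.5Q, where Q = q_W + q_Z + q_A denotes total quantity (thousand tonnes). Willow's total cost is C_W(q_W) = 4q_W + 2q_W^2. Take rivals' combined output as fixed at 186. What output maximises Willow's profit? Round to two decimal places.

With rivals' combined output fixed at 186, Willow's profit is π_W = (135 - (1/2)·186 - (1/2)q_W)q_W - (4q_W + 2q_W²) = (42 - (1/2)q_W)q_W - (4q_W + 2q_W²).
∂π_W/∂q_W = 38 - 5q_W = 0, so q_W = 38/5.

7.60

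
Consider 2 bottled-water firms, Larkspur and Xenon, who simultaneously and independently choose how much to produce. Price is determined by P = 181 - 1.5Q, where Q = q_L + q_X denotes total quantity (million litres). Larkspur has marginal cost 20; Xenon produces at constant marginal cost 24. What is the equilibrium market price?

75

Larkspur's profit: π_L = (181 - 1.5Q)q_L - (20q_L). Setting ∂π_L/∂q_L = 0: 161 - 3q_L - (3/2)(q_X) = 0.
Xenon's profit: π_X = (181 - 1.5Q)q_X - (24q_X). Setting ∂π_X/∂q_X = 0: 157 - 3q_X - (3/2)(q_L) = 0.
So q_L = (161 - (3/2)q_X)/3 and q_X = (157 - (3/2)q_L)/3.
Solving the pair: q_L = 110/3, q_X = 34.
Total output Q = 212/3, so price P = 181 - (3/2)·(212/3) = 75.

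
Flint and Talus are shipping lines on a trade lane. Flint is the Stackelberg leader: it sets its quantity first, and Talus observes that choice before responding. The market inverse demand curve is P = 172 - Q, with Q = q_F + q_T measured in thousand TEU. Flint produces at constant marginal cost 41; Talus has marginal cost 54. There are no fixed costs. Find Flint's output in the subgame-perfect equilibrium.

72

Solve by backward induction. Given q_F, the follower Talus maximises π_T = (172 - q_F - q_T)q_T - 54q_T.
∂π_T/∂q_T = 118 - q_F - 2q_T = 0 gives the reaction function q_T = (118 - q_F)/2.
Flint substitutes q_T(q_F) into its own profit: π_F = q_F(172 - q_F - (118 - q_F)/2) - 41q_F = (113 - (1/2)q_F)q_F - 41q_F.
Leader FOC: 72 - q_F = 0, so q_F = 72.
Then q_T = (118 - 72)/2 = 23.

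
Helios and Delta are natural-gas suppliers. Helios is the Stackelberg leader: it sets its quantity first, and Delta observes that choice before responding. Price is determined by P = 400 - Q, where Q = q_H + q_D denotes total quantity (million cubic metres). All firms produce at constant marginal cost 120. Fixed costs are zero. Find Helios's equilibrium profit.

Solve by backward induction. Given q_H, the follower Delta maximises π_D = (400 - q_H - q_D)q_D - 120q_D.
Follower FOC: 280 - q_H - 2q_D = 0, so q_D(q_H) = (280 - q_H)/2.
Helios substitutes q_D(q_H) into its own profit: π_H = q_H(400 - q_H - (280 - q_H)/2) - 120q_H = (260 - (1/2)q_H)q_H - 120q_H.
Maximising: ∂π_H/∂q_H = 140 - q_H = 0, giving q_H = 140.
Then q_D = (280 - 140)/2 = 70.
Price P = 400 - 210 = 190.
Helios's profit: (190 - 120)·140 = 9800.

9800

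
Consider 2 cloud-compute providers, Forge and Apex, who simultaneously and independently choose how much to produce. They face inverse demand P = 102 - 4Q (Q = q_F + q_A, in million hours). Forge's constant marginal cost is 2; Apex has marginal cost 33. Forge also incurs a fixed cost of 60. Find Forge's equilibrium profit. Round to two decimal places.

416.69

Forge's profit: π_F = (102 - 4Q)q_F - (2q_F). Setting ∂π_F/∂q_F = 0: 100 - 8q_F - 4(q_A) = 0.
Apex's profit: π_A = (102 - 4Q)q_A - (33q_A). Setting ∂π_A/∂q_A = 0: 69 - 8q_A - 4(q_F) = 0.
So q_F = (100 - 4q_A)/8 and q_A = (69 - 4q_F)/8.
Solving the pair: q_F = 131/12, q_A = 19/6.
Price P = 102 - 4·(169/12) = 137/3.
Forge's profit: (137/3 - 2)·(131/12) - 60 = 416.6944.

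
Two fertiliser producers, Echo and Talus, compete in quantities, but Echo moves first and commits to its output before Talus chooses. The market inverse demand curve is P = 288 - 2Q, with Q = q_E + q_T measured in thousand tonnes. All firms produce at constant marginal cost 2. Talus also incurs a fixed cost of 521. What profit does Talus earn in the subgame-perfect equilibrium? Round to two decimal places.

The follower Talus best-responds to any q_E: π_T = (288 - 2Q)q_T - 2q_T.
∂π_T/∂q_T = 286 - 2q_E - 4q_T = 0 gives the reaction function q_T = (286 - 2q_E)/4.
The leader anticipates this reaction. Substituting into P = 288 - 2Q gives P = 145 - q_E, so π_E = (145 - q_E)q_E - 2q_E.
The leader's first-order condition 143 - 2q_E = 0 yields q_E = 143/2.
Then q_T = (286 - 2·(143/2))/4 = 143/4.
Price P = 288 - 2·(429/4) = 147/2.
Talus's profit: (147/2 - 2)·(143/4) - 521 = 2035.1250.

2035.13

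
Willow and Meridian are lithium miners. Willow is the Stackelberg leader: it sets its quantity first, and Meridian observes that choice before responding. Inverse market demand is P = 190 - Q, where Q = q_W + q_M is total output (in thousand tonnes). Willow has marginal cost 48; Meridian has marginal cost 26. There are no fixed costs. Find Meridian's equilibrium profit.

Solve by backward induction. Given q_W, the follower Meridian maximises π_M = (190 - q_W - q_M)q_M - 26q_M.
∂π_M/∂q_M = 164 - q_W - 2q_M = 0 gives the reaction function q_M = (164 - q_W)/2.
The leader anticipates this reaction. Substituting into P = 190 - Q gives P = 108 - (1/2)q_W, so π_W = (108 - (1/2)q_W)q_W - 48q_W.
Leader FOC: 60 - q_W = 0, so q_W = 60.
Then q_M = (164 - 60)/2 = 52.
Price P = 190 - 112 = 78.
Meridian's profit: (78 - 26)·52 = 2704.

2704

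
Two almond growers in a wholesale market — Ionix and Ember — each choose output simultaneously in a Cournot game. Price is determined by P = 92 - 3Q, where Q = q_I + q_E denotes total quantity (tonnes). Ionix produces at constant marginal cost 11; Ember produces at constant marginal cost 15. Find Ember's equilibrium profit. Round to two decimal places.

Ionix's profit: π_I = (92 - 3Q)q_I - (11q_I). Setting ∂π_I/∂q_I = 0: 81 - 6q_I - 3(q_E) = 0.
Ember's first-order condition: 77 - 6q_E - 3(q_I) = 0.
Best responses: q_I = (81 - 3q_E)/6, q_E = (77 - 3q_I)/6.
Substituting one into the other gives q_I = 85/9 and q_E = 73/9.
Price P = 92 - 3·(158/9) = 118/3.
Ember's profit: (118/3 - 15)·(73/9) = 197.3704.

197.37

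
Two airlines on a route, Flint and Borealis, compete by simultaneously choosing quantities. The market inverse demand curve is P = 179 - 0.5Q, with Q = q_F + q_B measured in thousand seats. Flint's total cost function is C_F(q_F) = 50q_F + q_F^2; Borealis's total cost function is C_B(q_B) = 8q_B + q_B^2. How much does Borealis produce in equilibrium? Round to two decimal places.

Flint's profit: π_F = (179 - 0.5Q)q_F - (50q_F + q_F²). Setting ∂π_F/∂q_F = 0: 129 - 3q_F - (1/2)(q_B) = 0.
Borealis's first-order condition: 171 - 3q_B - (1/2)(q_F) = 0.
Best responses: q_F = (129 - (1/2)q_B)/3, q_B = (171 - (1/2)q_F)/3.
Solving the pair: q_F = 1206/35, q_B = 1794/35.

51.26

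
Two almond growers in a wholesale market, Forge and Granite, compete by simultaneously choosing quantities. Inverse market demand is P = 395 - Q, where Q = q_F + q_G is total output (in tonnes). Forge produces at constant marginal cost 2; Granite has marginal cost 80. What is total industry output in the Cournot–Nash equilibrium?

Forge's profit: π_F = (395 - Q)q_F - (2q_F). Setting ∂π_F/∂q_F = 0: 393 - 2q_F - (q_G) = 0.
Granite's first-order condition: 315 - 2q_G - (q_F) = 0.
Rearranging gives the reaction functions q_F = (393 - q_G)/2 and q_G = (315 - q_F)/2.
Solving the pair: q_F = 157, q_G = 79.
Total output Q = 157 + 79 = 236.

236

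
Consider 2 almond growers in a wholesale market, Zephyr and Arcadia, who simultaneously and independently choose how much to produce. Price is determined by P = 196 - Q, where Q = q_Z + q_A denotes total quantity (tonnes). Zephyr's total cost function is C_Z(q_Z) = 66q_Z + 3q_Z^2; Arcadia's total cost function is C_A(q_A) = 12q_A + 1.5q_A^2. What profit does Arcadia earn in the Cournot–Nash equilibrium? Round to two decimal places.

Zephyr's profit: π_Z = (196 - Q)q_Z - (66q_Z + 3q_Z²). Setting ∂π_Z/∂q_Z = 0: 130 - 8q_Z - (q_A) = 0.
Arcadia's first-order condition: 184 - 5q_A - (q_Z) = 0.
So q_Z = (130 - q_A)/8 and q_A = (184 - q_Z)/5.
Substituting one into the other gives q_Z = 466/39 and q_A = 1342/39.
Price P = 196 - 1808/39 = 149.6410.
Arcadia's profit: 149.6410·(1342/39) - 12·(1342/39) - (3/2)(1342/39)² = 2960.1644.

2960.16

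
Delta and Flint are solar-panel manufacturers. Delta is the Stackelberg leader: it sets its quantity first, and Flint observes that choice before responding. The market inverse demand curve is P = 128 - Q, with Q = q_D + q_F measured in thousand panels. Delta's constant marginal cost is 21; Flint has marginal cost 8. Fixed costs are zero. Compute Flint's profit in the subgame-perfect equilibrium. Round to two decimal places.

The follower Flint best-responds to any q_D: π_F = (128 - Q)q_F - 8q_F.
∂π_F/∂q_F = 120 - q_D - 2q_F = 0 gives the reaction function q_F = (120 - q_D)/2.
The leader anticipates this reaction. Substituting into P = 128 - Q gives P = 68 - (1/2)q_D, so π_D = (68 - (1/2)q_D)q_D - 21q_D.
Maximising: ∂π_D/∂q_D = 47 - q_D = 0, giving q_D = 47.
Then q_F = (120 - 47)/2 = 73/2.
Price P = 128 - 167/2 = 89/2.
Flint's profit: (89/2 - 8)·(73/2) = 1332.2500.

1332.25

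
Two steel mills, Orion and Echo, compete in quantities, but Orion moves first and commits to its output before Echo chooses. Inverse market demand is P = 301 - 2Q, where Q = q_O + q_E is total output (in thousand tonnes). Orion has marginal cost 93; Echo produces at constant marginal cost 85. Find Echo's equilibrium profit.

The follower Echo best-responds to any q_O: π_E = (301 - 2Q)q_E - 85q_E.
∂π_E/∂q_E = 216 - 2q_O - 4q_E = 0 gives the reaction function q_E = (216 - 2q_O)/4.
Orion substitutes q_E(q_O) into its own profit: π_O = q_O(301 - 2q_O - (216 - 2q_O)/2) - 93q_O = (193 - q_O)q_O - 93q_O.
The leader's first-order condition 100 - 2q_O = 0 yields q_O = 50.
Then q_E = (216 - 2·50)/4 = 29.
Price P = 301 - 2·79 = 143.
Echo's profit: (143 - 85)·29 = 1682.

1682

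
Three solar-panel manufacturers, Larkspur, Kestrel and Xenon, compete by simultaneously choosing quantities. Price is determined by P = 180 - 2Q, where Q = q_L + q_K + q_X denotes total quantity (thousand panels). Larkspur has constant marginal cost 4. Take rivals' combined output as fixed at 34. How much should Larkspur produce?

27

With rivals' combined output fixed at 34, Larkspur's profit is π_L = (180 - 2·34 - 2q_L)q_L - (4q_L) = (112 - 2q_L)q_L - (4q_L).
∂π_L/∂q_L = 108 - 4q_L = 0, so q_L = 27.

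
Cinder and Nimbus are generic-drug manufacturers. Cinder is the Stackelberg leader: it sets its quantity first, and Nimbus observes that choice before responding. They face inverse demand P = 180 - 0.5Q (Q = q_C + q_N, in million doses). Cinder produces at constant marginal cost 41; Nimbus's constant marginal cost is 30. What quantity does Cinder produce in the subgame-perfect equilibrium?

The follower Nimbus best-responds to any q_C: π_N = (180 - 0.5Q)q_N - 30q_N.
Setting the follower's marginal profit to zero, 150 - (1/2)q_C - q_N = 0, i.e. q_N = (150 - (1/2)q_C).
The leader anticipates this reaction. Substituting into P = 180 - 0.5Q gives P = 105 - (1/4)q_C, so π_C = (105 - (1/4)q_C)q_C - 41q_C.
Leader FOC: 64 - (1/2)q_C = 0, so q_C = 128.
Then q_N = (150 - (1/2)·128) = 86.

128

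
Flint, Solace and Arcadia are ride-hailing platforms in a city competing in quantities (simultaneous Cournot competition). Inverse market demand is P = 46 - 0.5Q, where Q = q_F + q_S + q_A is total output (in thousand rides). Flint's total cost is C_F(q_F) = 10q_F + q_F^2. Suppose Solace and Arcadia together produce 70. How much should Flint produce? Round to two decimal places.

With rivals' combined output fixed at 70, Flint's profit is π_F = (46 - (1/2)·70 - (1/2)q_F)q_F - (10q_F + q_F²) = (11 - (1/2)q_F)q_F - (10q_F + q_F²).
∂π_F/∂q_F = 1 - 3q_F = 0, so q_F = 1/3.

0.33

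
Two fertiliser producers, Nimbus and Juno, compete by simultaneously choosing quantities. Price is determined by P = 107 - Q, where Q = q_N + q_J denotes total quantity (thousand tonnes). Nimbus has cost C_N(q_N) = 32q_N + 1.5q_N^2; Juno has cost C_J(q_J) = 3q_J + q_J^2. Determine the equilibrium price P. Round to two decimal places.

73.26

Nimbus's profit: π_N = (107 - Q)q_N - (32q_N + (3/2)q_N²). Setting ∂π_N/∂q_N = 0: 75 - 5q_N - (q_J) = 0.
Juno's first-order condition: 104 - 4q_J - (q_N) = 0.
So q_N = (75 - q_J)/5 and q_J = (104 - q_N)/4.
Substituting one into the other gives q_N = 196/19 and q_J = 445/19.
Total output Q = 641/19, so price P = 107 - 641/19 = 1392/19.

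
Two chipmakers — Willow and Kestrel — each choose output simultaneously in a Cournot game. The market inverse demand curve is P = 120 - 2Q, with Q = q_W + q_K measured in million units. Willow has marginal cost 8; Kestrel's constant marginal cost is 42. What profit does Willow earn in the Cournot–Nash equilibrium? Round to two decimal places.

1184.22

Willow's profit: π_W = (120 - 2Q)q_W - (8q_W). Setting ∂π_W/∂q_W = 0: 112 - 4q_W - 2(q_K) = 0.
Kestrel's first-order condition: 78 - 4q_K - 2(q_W) = 0.
Best responses: q_W = (112 - 2q_K)/4, q_K = (78 - 2q_W)/4.
Solving the pair: q_W = 73/3, q_K = 22/3.
Price P = 120 - 2·(95/3) = 170/3.
Willow's profit: (170/3 - 8)·(73/3) = 1184.2222.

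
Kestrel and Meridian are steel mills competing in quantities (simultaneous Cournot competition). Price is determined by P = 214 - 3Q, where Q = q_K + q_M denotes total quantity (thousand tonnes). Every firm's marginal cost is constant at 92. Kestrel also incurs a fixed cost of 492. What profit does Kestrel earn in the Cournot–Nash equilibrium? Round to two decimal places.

59.26

A representative firm's profit is π_i = q_i(214 - 3Q) - 92q_i.
First-order condition (treating rivals' output as given): 122 - 6q_i - 3q_j = 0.
By symmetry each firm produces the same amount; substituting q_j = q_i yields q_i = 122/9.
Price P = 214 - 3·(244/9) = 398/3.
Kestrel's profit: (398/3 - 92)·(122/9) - 492 = 1600/27.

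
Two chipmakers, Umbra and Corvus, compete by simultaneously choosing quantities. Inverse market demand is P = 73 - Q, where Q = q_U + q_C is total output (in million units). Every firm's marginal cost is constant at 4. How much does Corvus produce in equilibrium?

Each firm earns π_i = (73 - Q)q_i - 4q_i.
First-order condition (treating rivals' output as given): 69 - 2q_i - q_j = 0.
By symmetry each firm produces the same amount; substituting q_j = q_i yields q_i = 69/3 = 23.

23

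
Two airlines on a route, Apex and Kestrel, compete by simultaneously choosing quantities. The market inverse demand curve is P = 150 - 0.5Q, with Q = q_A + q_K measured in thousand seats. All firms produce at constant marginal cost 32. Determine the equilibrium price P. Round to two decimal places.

71.33

A representative firm's profit is π_i = q_i(150 - 0.5Q) - 32q_i.
Setting ∂π_i/∂q_i = 0 with rivals' quantities fixed: 118 - q_i - (1/2)q_j = 0.
With identical firms every q_j equals q_i, so q_j = q_i and 118 = (3/2)q_i, giving q_i = 236/3.
Total output Q = 472/3, so price P = 150 - (1/2)·(472/3) = 214/3.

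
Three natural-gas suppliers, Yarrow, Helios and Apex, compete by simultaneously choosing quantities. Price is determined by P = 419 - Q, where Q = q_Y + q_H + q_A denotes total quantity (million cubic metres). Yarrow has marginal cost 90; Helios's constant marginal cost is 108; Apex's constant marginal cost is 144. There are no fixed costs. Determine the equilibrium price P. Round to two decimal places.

190.25

Yarrow's profit: π_Y = (419 - Q)q_Y - (90q_Y). Setting ∂π_Y/∂q_Y = 0: 329 - 2q_Y - (q_H + q_A) = 0.
Helios's first-order condition: 311 - 2q_H - (q_Y + q_A) = 0.
Apex's first-order condition: 275 - 2q_A - (q_Y + q_H) = 0.
Adding the 3 first-order conditions: 915 − 4Q = 0, so Q = 915/4.
Back-substituting: q_Y = (329 − 915/4) = 401/4, q_H = (311 − 915/4) = 329/4, q_A = (275 − 915/4) = 185/4.
Total output Q = 915/4, so price P = 419 - 915/4 = 761/4.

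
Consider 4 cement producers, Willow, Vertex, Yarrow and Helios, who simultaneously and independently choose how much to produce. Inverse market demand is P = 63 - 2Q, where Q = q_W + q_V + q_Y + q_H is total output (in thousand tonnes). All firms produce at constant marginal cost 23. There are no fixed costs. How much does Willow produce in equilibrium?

4

Each firm earns π_i = (63 - 2Q)q_i - 23q_i.
Setting ∂π_i/∂q_i = 0 with rivals' quantities fixed: 40 - 4q_i - 2·Σ_{j≠i} q_j = 0.
With identical firms every q_j equals q_i, so Σ_{j≠i} q_j = 3q_i and 40 = 10q_i, giving q_i = 4.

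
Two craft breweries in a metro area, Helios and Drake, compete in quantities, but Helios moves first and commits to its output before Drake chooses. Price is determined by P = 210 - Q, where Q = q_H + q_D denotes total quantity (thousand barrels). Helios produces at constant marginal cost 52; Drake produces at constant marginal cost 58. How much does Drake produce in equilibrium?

35

The follower Drake best-responds to any q_H: π_D = (210 - Q)q_D - 58q_D.
Setting the follower's marginal profit to zero, 152 - q_H - 2q_D = 0, i.e. q_D = (152 - q_H)/2.
The leader anticipates this reaction. Substituting into P = 210 - Q gives P = 134 - (1/2)q_H, so π_H = (134 - (1/2)q_H)q_H - 52q_H.
Maximising: ∂π_H/∂q_H = 82 - q_H = 0, giving q_H = 82.
Then q_D = (152 - 82)/2 = 35.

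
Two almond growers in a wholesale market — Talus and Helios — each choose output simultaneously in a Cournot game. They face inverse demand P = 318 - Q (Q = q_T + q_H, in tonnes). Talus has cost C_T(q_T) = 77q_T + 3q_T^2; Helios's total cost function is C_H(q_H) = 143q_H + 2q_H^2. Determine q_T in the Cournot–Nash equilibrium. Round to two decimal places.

Talus's profit: π_T = (318 - Q)q_T - (77q_T + 3q_T²). Setting ∂π_T/∂q_T = 0: 241 - 8q_T - (q_H) = 0.
Helios's profit: π_H = (318 - Q)q_H - (143q_H + 2q_H²). Setting ∂π_H/∂q_H = 0: 175 - 6q_H - (q_T) = 0.
So q_T = (241 - q_H)/8 and q_H = (175 - q_T)/6.
Solving the pair: q_T = 1271/47, q_H = 1159/47.

27.04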